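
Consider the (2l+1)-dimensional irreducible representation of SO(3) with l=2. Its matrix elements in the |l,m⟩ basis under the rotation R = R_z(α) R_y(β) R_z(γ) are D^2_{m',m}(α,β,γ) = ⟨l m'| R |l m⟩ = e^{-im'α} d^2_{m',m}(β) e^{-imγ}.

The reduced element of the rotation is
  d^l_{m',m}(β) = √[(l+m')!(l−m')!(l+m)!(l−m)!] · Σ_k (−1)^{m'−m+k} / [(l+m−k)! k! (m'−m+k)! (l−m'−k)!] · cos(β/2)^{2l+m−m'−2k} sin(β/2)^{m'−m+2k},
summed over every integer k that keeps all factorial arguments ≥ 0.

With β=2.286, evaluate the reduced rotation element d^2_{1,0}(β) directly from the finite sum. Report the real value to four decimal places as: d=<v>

d^2_{1,0}(β=2.2860) via the finite sum:
With c≡cos(β/2)=0.414867 and s≡sin(β/2)=0.909882, N=[6·1·2·2]^{1/2}=4.898979
k∈{0,1} keeps every argument non-negative
  k=0: (−1)^1·4.8990/(2)·0.4149^3·0.9099^1 = -0.159143
  k=1: (−1)^2·4.8990/(2)·0.4149^1·0.9099^3 = +0.765490
d^2_{1,0}(2.2860) = -0.159143 +0.765490 = +0.606348

d=0.6063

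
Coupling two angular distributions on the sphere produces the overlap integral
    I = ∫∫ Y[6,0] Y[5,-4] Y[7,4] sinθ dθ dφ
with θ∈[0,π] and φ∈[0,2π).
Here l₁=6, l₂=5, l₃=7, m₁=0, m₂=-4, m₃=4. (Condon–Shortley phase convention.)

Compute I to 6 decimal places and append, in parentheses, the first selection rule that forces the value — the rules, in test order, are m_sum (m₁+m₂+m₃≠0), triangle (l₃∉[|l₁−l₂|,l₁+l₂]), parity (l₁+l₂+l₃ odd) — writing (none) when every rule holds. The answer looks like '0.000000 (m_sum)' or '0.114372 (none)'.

-0.050867 (none)

m-sum 0 ✓  L=18 even ✓  1≤7≤11 ✓
Π(2lᵢ+1) = 13×11×15 = 2145
triangle coeff Δ(6,5,7) = 1/174594420
Σ_t [0,4]: t=0:+1/4147200 t=1:−1/207360 t=2:+1/82944 t=3:−1/207360 t=4:+1/4147200 = 1/345600
(3j)²=420/46189 [(6 5 7; 0 0 0)], sign=-1
Σ_t [0,1]: t=0:+1/4147200 t=1:−1/3110400 = -1/12441600
(3j)²=7/4199 [(6 5 7; 0 -4 4)], sign=+1
⇒ 4πI² = 44100/1356277
I = (-1)√(44100/1356277/(4π)) = -0.05086747
No selection rule forces the value: the integral is nonzero (none).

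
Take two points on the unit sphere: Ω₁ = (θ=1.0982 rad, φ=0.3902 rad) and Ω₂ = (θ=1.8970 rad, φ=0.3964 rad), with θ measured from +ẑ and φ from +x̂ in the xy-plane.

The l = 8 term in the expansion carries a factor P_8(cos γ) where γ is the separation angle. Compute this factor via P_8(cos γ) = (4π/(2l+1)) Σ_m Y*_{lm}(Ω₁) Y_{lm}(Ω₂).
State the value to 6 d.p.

0.309046

Addition theorem: P_8(cos γ) = (4π/17) Σ_m Y*_{lm}(Ω₁) Y_{lm}(Ω₂), m = −8…8:
  m=-8: (-0.203574, 0.004071) × (-0.334005, 0.009892) = (0.067954, -0.003373)  (running Σ = (0.067954, -0.003373))
  m=-7: (-0.381840, 0.166047) × (0.422082, 0.162155) = (-0.188093, 0.008168)  (running Σ = (-0.120138, 0.004795))
  m=-6: (-0.275368, 0.283752) × (-0.106185, -0.101571) = (0.058061, -0.002161)  (running Σ = (-0.062077, 0.002634))
  m=-5: (-0.008310, 0.020793) × (-0.115957, -0.265918) = (0.006493, -0.000201)  (running Σ = (-0.055584, 0.002433))
  m=-4: (-0.003393, -0.339463) × (0.003969, 0.268123) = (0.091004, -0.002257)  (running Σ = (0.035420, 0.000175))
  m=-3: (-0.077956, -0.184282) × (-0.065685, 0.163694) = (0.035286, -0.000656)  (running Σ = (0.070706, -0.000481))
  m=-2: (0.176330, 0.174577) × (0.210374, -0.213512) = (0.074369, -0.000922)  (running Σ = (0.145076, -0.001403))
  m=-1: (0.235776, 0.096972) × (0.113268, -0.047409) = (0.031303, -0.000194)  (running Σ = (0.176379, -0.001597))
  m=0: (-0.213941, -0.000000) × (-0.305339, 0.000000) = (0.065325, 0.000000)  (running Σ = (0.241704, -0.001597))
  m=1: (-0.235776, 0.096972) × (-0.113268, -0.047409) = (0.031303, 0.000194)  (running Σ = (0.273007, -0.001403))
  m=2: (0.176330, -0.174577) × (0.210374, 0.213512) = (0.074369, 0.000922)  (running Σ = (0.347376, -0.000481))
  m=3: (0.077956, -0.184282) × (0.065685, 0.163694) = (0.035286, 0.000656)  (running Σ = (0.382663, 0.000175))
  m=4: (-0.003393, 0.339463) × (0.003969, -0.268123) = (0.091004, 0.002257)  (running Σ = (0.473667, 0.002433))
  m=5: (0.008310, 0.020793) × (0.115957, -0.265918) = (0.006493, 0.000201)  (running Σ = (0.480160, 0.002634))
  m=6: (-0.275368, -0.283752) × (-0.106185, 0.101571) = (0.058061, 0.002161)  (running Σ = (0.538221, 0.004795))
  m=7: (0.381840, 0.166047) × (-0.422082, 0.162155) = (-0.188093, -0.008168)  (running Σ = (0.350128, -0.003373))
  m=8: (-0.203574, -0.004071) × (-0.334005, -0.009892) = (0.067954, 0.003373)  (running Σ = (0.418083, 0.000000))
Total Σ_m = (0.418083, 0.000000). Multiply by 0.739198: (0.309046, 0.000000). P_8(cos γ) = 0.309046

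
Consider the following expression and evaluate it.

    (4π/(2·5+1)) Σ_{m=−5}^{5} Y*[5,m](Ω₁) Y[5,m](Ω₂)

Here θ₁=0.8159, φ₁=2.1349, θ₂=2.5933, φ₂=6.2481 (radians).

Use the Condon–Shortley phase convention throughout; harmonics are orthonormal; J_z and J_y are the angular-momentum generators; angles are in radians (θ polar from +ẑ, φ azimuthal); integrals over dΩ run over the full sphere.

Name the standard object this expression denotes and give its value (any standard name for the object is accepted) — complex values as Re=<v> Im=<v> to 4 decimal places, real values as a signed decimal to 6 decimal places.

Legendre polynomial (addition theorem), +0.400849

This sum is the spherical-harmonic addition theorem: it equals the Legendre polynomial P_l(cos γ) of the angle γ between the two directions.
Summing Y*_{l m}(θ₁,φ₁)·Y_{l m}(θ₂,φ₂) over m ∈ [−5, 5]; prefactor 4π/(2·5+1) = 1.142397:
  [-5]  conj(Y_{5,-5})(Ω₁) = (-0.030022, -0.090269) ; Y_{5,-5}(Ω₂) = (0.017582, 0.003116) ; Δ = (-0.000247, -0.001681)
  [-4]  conj(Y_{5,-4})(Ω₁) = (-0.179192, 0.219062) ; Y_{5,-4}(Ω₂) = (-0.091544, -0.012932) ; Δ = (0.019237, -0.017737)
  [-3]  conj(Y_{5,-3})(Ω₁) = (0.427973, 0.052262) ; Y_{5,-3}(Ω₂) = (0.270620, 0.028590) ; Δ = (0.114324, 0.026379)
  [-2]  conj(Y_{5,-2})(Ω₁) = (-0.107791, -0.227433) ; Y_{5,-2}(Ω₂) = (-0.464477, -0.032646) ; Δ = (0.042642, 0.109156)
  [-1]  conj(Y_{5,-1})(Ω₁) = (0.117721, -0.186067) ; Y_{5,-1}(Ω₂) = (0.324157, 0.011378) ; Δ = (0.040277, -0.058976)
  [+0]  conj(Y_{5,0})(Ω₁) = (-0.318787, -0.000000) ; Y_{5,0}(Ω₂) = (0.255914, 0.000000) ; Δ = (-0.081582, -0.000000)
  [+1]  conj(Y_{5,1})(Ω₁) = (-0.117721, -0.186067) ; Y_{5,1}(Ω₂) = (-0.324157, 0.011378) ; Δ = (0.040277, 0.058976)
  [+2]  conj(Y_{5,2})(Ω₁) = (-0.107791, 0.227433) ; Y_{5,2}(Ω₂) = (-0.464477, 0.032646) ; Δ = (0.042642, -0.109156)
  [+3]  conj(Y_{5,3})(Ω₁) = (-0.427973, 0.052262) ; Y_{5,3}(Ω₂) = (-0.270620, 0.028590) ; Δ = (0.114324, -0.026379)
  [+4]  conj(Y_{5,4})(Ω₁) = (-0.179192, -0.219062) ; Y_{5,4}(Ω₂) = (-0.091544, 0.012932) ; Δ = (0.019237, 0.017737)
  [+5]  conj(Y_{5,5})(Ω₁) = (0.030022, -0.090269) ; Y_{5,5}(Ω₂) = (-0.017582, 0.003116) ; Δ = (-0.000247, 0.001681)
Σ over m = (0.350884, 0.000000); ×(4π/11) → (0.400849, 0.000000). Real part: 0.400849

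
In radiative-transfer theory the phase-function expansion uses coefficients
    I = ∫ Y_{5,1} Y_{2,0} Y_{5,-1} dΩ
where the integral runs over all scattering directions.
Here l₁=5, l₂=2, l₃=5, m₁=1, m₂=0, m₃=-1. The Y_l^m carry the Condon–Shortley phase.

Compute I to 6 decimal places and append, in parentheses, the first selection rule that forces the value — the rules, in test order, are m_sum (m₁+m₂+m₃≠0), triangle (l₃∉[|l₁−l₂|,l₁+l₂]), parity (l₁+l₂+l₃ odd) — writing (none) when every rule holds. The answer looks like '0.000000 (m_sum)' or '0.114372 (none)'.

-0.145565 (none)

m-sum 0 ✓  L=12 even ✓  3≤5≤7 ✓
Π(2lᵢ+1) = 11×5×11 = 605
triangle coeff Δ(5,2,5) = 1/38610
Σ_t [0,2]: t=0:+1/2880 t=1:−1/576 t=2:+1/2880 = -1/960
(3j)²=10/429 [(5 2 5; 0 0 0)], sign=+1
Σ_t [0,2]: t=0:+1/2304 t=1:−1/720 t=2:+1/5760 = -1/1280
(3j)²=27/1430 [(5 2 5; 1 0 -1)], sign=-1
⇒ 4πI² = 45/169
I = (-1)√(45/169/(4π)) = -0.14556534
No selection rule forces the value: the integral is nonzero (none).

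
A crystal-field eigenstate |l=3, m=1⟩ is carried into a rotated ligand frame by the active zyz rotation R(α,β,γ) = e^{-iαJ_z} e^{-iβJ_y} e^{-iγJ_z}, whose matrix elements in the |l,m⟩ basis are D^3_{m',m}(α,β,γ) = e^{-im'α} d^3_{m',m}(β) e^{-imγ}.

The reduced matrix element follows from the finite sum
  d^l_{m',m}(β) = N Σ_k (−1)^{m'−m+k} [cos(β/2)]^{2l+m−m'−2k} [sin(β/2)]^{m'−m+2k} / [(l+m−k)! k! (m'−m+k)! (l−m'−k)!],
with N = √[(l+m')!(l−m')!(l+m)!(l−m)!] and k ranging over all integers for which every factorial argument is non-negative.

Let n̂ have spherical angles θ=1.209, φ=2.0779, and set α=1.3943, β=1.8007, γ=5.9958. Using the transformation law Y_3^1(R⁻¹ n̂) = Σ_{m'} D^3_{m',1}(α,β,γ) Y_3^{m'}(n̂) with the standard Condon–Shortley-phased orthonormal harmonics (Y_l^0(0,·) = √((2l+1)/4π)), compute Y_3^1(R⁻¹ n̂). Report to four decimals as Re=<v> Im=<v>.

Re=0.2027 Im=-0.1303

Need the full column D^3_{m',1} for m'=−3..3 at α=1.3943, β=1.8007, γ=5.9958.
cos(β/2)=0.621336, sin(β/2)=0.783544
d^3_{-3,1}: single k=4 term ⇒ +0.563576;  D = -0.135115-0.547140i
d^3_{-2,1}: k∈[3..4] ⇒ +0.729793 -0.580289 = +0.149504;  D = -0.149183+0.009802i
d^3_{-1,1}: k∈[2..4] ⇒ +0.549015 -1.164119 +0.231410 = -0.383694;  D = +0.042460-0.381337i
d^3_{0,1}: k∈[1..3] ⇒ +0.251354 -1.199173 +0.635675 = -0.312144;  D = -0.299342-0.088476i
d^3_{1,1}: k∈[0..2] ⇒ +0.057538 -0.732020 +0.873089 = +0.198608;  D = +0.088862-0.177619i
d^3_{2,1}: k∈[0..1] ⇒ -0.229454 +0.729793 = +0.500340;  D = -0.401207-0.298952i
d^3_{3,1}: single k=0 term ⇒ +0.354387;  D = -0.258352+0.242579i
Y_3^{m'}(θ=1.209,φ=2.0779) and Σ D·Y over m':
  (-0.1351-0.5471i)·(+0.3409+0.0169i)  (-0.1492+0.0098i)·(-0.1672+0.2687i)  (+0.0425-0.3813i)·(+0.0548+0.0987i)  (-0.2993-0.0885i)·(-0.3135+0.0000i)  (+0.0889-0.1776i)·(-0.0548+0.0987i)  (-0.4012-0.2990i)·(-0.1672-0.2687i)  (-0.2584+0.2426i)·(-0.3409+0.0169i)
Y_3^1(R⁻¹ n̂) = +0.202688-0.130292i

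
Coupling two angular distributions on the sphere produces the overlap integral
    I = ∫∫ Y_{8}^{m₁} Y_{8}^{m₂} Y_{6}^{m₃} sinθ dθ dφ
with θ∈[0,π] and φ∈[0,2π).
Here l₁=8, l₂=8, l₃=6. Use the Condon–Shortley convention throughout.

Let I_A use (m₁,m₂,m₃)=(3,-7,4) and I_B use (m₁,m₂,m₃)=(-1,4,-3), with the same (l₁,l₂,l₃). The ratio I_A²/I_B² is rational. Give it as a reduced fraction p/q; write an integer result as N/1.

4693/2750

l's match ⇒ only the (l;m) 3-j factors differ between A and B.
A: triangle coeff Δ(8,8,6) = 1/13742520792; Σ_t [0,1]: t=0:+1/52254720000 t=1:−1/12541132800 = -19/313528320000; (3j)²=19/1564 [(8 8 6; 3 -7 4)], sign=-1
B: triangle coeff Δ(8,8,6) = 1/13742520792; Σ_t [6,9]: t=6:+1/447897600 t=7:−1/174182400 t=8:+1/464486400 t=9:−1/9405849600 = -11/7524679680; (3j)²=1375/193154 [(8 8 6; -1 4 -3)], sign=+1
I_A²/I_B² = (19/1564)/(1375/193154) = 4693/2750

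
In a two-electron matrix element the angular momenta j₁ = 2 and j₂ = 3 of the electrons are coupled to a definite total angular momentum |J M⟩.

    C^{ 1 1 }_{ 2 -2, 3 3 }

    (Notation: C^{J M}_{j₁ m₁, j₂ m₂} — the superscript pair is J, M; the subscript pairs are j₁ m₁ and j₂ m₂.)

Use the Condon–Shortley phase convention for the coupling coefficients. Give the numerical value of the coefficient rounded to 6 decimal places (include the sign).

+√(3/7) = +0.654654

j₁+j₂−J=4  J+j₁−j₂=0  J−j₁+j₂=2  j₁+j₂+J+1=7
(j₁±m₁, j₂±m₂, J±M) = (0,4,6,0,2,0)
P² = 6912/7
sum k=4..4:
  [4] +1/48 = 1/48
S = 1/48
C² = P²·S² = 3/7 ; C = +0.654654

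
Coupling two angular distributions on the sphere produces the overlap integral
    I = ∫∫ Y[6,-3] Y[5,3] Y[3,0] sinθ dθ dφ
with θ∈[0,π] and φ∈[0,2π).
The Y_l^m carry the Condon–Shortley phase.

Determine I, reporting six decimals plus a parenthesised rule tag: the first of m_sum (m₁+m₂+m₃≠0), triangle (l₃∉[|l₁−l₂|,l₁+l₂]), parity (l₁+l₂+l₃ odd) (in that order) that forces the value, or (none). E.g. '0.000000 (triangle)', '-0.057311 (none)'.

0.036034 (none)

Rules hold: Σm=0, L=14 even, 1≤3≤11.
N = 13·11·7 = 1001
Δ = 8!·4!·2!/15! = 1/675675
Racah Σ t=3..5: t=3:−1/8640 t=4:+1/2304 t=5:−1/8640 = 7/34560
⇒ 3j(6 5 3; 0 0 0)² = 7/429, sgn -1
Racah Σ t=6..8: t=6:+1/17280 t=7:−1/20160 t=8:+1/483840 = 1/96768
⇒ 3j(6 5 3; -3 3 0)² = 1/1001, sgn -1
4πI² = N·(3j₀)²·(3jₘ)² = 7/429
I = +1·√(0.016317/4π) = 0.03603425
No selection rule forces the value: the integral is nonzero (none).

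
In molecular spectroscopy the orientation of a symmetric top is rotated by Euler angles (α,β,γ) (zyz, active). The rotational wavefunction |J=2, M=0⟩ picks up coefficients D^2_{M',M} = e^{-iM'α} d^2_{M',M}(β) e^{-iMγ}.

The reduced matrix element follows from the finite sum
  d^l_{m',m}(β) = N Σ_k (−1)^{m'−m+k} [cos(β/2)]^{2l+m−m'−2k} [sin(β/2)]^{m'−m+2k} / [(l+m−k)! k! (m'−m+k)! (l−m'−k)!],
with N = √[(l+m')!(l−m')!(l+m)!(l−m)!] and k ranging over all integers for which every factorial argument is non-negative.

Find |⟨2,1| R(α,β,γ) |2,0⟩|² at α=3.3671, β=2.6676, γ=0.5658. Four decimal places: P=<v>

D^2_{1,0}(3.3671,2.6676,0.5658) = e^{-i·1·3.3671}·d^2_{1,0}(2.6676)·e^{-i·0·0.5658}. Compute d first:
With c≡cos(β/2)=0.234784 and s≡sin(β/2)=0.972048, N=[6·1·2·2]^{1/2}=4.898979
k: max(0,(0)−(1))=0 … min(2+(0),2−(1))=1
  k=0: (−1)^1·4.8990/(2)·0.2348^3·0.9720^1 = -0.030815
  k=1: (−1)^2·4.8990/(2)·0.2348^1·0.9720^3 = +0.528210
d^2_{1,0}(2.6676) = -0.030815 +0.528210 = +0.497395
|D^2_{1,0}|² = |d^2_{1,0}(β)|² = (+0.497395)² = 0.247401 (the z-rotation phases have unit modulus)

P=0.2474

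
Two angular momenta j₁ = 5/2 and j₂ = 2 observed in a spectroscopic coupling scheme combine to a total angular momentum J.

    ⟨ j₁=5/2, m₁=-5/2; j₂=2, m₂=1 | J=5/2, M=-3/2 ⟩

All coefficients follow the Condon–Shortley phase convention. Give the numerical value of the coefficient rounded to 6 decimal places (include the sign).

√[6·2!3!2!/8! · 0!5!3!1!1!4!] = √(432/7)
  +(−1)^2/∏(2,0,3,1,0,1)! = 1/12  (running 1/12)
⟨..|..⟩ = √(432/7)·(1/12) = +0.654654

+0.654654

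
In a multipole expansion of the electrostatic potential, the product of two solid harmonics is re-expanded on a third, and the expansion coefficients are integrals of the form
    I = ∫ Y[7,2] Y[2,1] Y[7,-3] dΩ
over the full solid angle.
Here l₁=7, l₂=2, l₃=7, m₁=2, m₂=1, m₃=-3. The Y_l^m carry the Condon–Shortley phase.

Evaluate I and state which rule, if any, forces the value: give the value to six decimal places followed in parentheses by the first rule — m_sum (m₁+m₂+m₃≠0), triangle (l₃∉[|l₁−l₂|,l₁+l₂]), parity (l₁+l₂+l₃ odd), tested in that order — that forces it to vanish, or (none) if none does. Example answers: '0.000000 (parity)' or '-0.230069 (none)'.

m-sum 0 ✓  L=16 even ✓  5≤7≤9 ✓
Π(2lᵢ+1) = 15×5×15 = 1125
triangle coeff Δ(7,2,7) = 1/185640
Σ_t [0,2]: t=0:+1/2419200 t=1:−1/518400 t=2:+1/2419200 = -1/907200
(3j)²=56/3315 [(7 2 7; 0 0 0)], sign=+1
Σ_t [1,2]: t=1:−1/1935360 t=2:+1/4354560 = -1/3483648
(3j)²=125/12376 [(7 2 7; 2 1 -3)], sign=-1
⇒ 4πI² = 9375/48841
I = (-1)√(9375/48841/(4π)) = -0.12359145
No selection rule forces the value: the integral is nonzero (none).

-0.123591 (none)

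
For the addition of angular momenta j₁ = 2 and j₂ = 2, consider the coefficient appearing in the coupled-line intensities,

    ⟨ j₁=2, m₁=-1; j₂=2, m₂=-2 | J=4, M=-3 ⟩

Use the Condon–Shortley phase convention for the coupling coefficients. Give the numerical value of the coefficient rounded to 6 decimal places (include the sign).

+0.707107

√[9·0!4!4!/9! · 1!3!0!4!1!7!] = √(10368)
  +(−1)^0/∏(0,0,3,0,1,4)! = 1/144  (running 1/144)
⟨..|..⟩ = √(10368)·(1/144) = +0.707107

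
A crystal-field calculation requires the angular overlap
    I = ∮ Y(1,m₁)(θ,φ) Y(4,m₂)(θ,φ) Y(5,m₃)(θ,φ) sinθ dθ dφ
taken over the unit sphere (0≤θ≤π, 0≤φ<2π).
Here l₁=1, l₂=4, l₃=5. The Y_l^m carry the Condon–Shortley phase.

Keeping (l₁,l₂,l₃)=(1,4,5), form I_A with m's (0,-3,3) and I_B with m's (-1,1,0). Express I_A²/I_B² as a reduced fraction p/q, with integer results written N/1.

Same 1,4,5: normalisation and zero-m 3j drop out of the ratio.
A: Δ: 0! 2! 8! / 11! → 1/495; sum: t=0:+1/5040 = 1/5040; 3j²(1 4 5; 0 -3 3) = Δ·Π!·Σ² = 16/495  (sign +1)
B: Δ: 0! 2! 8! / 11! → 1/495; sum: t=0:+1/1440 = 1/1440; 3j²(1 4 5; -1 1 0) = Δ·Π!·Σ² = 2/99  (sign -1)
I_A²/I_B² = (16/495)/(2/99) = 8/5

8/5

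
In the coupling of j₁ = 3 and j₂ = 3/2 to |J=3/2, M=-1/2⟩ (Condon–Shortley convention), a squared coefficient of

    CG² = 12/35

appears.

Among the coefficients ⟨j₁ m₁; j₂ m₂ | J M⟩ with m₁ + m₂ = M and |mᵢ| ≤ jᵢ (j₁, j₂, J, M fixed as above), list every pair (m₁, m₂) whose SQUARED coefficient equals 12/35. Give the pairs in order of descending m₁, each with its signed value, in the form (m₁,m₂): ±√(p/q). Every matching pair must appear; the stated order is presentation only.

Admissible pairs with m₁+m₂ = M = -1/2: (-2,3/2), (-1,1/2), (0,-1/2), (1,-3/2)
  (m₁,m₂)=(1,-3/2): CG² = 4/35, CG = +√(4/35)
  (m₁,m₂)=(0,-1/2): CG² = 9/35, CG = −√(9/35)
  (m₁,m₂)=(-1,1/2): CG² = 12/35, CG = +√(12/35)   ← matches the target
  (m₁,m₂)=(-2,3/2): CG² = 2/7, CG = −√(2/7)
Pairs with CG² = 12/35: (-1,1/2): +√(12/35)

(-1,1/2): +√(12/35)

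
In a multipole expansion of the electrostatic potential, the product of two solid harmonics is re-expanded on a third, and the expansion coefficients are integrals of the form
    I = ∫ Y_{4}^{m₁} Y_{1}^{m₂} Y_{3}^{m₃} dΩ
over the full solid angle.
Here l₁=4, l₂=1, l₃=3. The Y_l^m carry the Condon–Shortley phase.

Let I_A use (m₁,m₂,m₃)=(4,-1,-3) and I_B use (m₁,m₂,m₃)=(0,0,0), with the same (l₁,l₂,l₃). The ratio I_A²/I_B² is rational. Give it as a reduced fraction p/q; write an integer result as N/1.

l's match ⇒ only the (l;m) 3-j factors differ between A and B.
A: triangle coeff Δ(4,1,3) = 1/252; Σ_t [0,0]: t=0:+1/1440 = 1/1440; (3j)²=1/9 [(4 1 3; 4 -1 -3)], sign=+1
B: triangle coeff Δ(4,1,3) = 1/252; Σ_t [1,1]: t=1:−1/36 = -1/36; (3j)²=4/63 [(4 1 3; 0 0 0)], sign=+1
I_A²/I_B² = (1/9)/(4/63) = 7/4

7/4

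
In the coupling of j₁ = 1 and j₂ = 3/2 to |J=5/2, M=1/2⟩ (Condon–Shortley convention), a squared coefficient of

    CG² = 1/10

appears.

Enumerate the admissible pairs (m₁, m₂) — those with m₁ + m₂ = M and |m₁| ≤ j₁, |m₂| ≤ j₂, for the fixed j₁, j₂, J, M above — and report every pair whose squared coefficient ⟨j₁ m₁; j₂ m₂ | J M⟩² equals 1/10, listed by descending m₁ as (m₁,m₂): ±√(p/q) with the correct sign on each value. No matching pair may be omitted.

Admissible pairs with m₁+m₂ = M = 1/2: (-1,3/2), (0,1/2), (1,-1/2)
  (m₁,m₂)=(1,-1/2): CG² = 3/10, CG = +√(3/10)
  (m₁,m₂)=(0,1/2): CG² = 3/5, CG = +√(3/5)
  (m₁,m₂)=(-1,3/2): CG² = 1/10, CG = +√(1/10)   ← matches the target
Pairs with CG² = 1/10: (-1,3/2): +√(1/10)

(-1,3/2): +√(1/10)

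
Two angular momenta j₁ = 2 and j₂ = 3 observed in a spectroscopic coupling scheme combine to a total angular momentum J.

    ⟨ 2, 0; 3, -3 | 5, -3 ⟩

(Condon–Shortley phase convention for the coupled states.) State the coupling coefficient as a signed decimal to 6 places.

√[11·0!4!6!/11! · 2!2!0!6!2!8!] = √(1105920)
  +(−1)^0/∏(0,0,2,0,2,6)! = 1/2880  (running 1/2880)
⟨..|..⟩ = √(1105920)·(1/2880) = +0.365148

+√(2/15) ≈ +0.365148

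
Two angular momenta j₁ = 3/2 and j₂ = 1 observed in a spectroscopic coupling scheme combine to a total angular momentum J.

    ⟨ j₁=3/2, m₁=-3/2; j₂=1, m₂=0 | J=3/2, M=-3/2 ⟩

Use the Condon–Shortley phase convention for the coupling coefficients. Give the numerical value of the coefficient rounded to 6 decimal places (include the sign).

−√(3/5) ≈ -0.774597

j₁+j₂−J=1  J+j₁−j₂=2  J−j₁+j₂=1  j₁+j₂+J+1=5
(j₁±m₁, j₂±m₂, J±M) = (0,3,1,1,0,3)
P² = 12/5
sum k=1..1:
  [1] −1/2 = -1/2
S = -1/2
C² = P²·S² = 3/5 ; C = -0.774597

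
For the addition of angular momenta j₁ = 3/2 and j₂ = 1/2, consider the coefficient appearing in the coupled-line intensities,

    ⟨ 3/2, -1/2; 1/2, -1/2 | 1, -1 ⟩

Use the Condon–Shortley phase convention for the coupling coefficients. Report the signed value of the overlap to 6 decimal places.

√[3·1!2!0!/4! · 1!2!0!1!0!2!] = √(1)
  +(−1)^0/∏(0,1,2,0,0,0)! = 1/2  (running 1/2)
⟨..|..⟩ = √(1)·(1/2) = +0.500000

+0.500000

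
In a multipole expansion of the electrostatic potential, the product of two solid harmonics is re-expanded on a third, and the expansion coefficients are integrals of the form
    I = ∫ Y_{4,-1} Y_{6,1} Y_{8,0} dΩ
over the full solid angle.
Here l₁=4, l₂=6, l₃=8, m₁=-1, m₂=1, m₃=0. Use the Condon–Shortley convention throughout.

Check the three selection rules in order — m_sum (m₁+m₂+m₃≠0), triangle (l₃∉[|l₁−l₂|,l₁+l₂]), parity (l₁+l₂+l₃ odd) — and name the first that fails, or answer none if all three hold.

Σmᵢ = 0  ✓
l₃∈[|l₁−l₂|,l₁+l₂]=[2,10], have l₃=8  ✓
Σlᵢ = 18 ⇒ even  ✓

none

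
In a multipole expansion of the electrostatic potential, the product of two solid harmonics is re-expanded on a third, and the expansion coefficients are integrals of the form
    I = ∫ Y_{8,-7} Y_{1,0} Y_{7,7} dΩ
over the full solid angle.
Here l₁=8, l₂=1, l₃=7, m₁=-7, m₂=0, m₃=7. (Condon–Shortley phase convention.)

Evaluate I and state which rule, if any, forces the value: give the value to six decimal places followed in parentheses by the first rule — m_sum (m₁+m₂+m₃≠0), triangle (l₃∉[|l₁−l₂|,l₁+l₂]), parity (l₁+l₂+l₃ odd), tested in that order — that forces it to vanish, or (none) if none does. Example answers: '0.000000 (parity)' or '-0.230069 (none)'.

-0.118504 (none)

Checks pass: Σm=0; 16 even; l₃=7∈[7,9].
(2·8+1)(2·1+1)(2·7+1) = 765
Δ: 2! 14! 0! / 17! → 1/2040
sum: t=1:−1/25401600 = -1/25401600
3j²(8 1 7; 0 0 0) = Δ·Π!·Σ² = 8/255  (sign +1)
sum: t=1:−1/87178291200 = -1/87178291200
3j²(8 1 7; -7 0 7) = Δ·Π!·Σ² = 1/136  (sign -1)
combine: 4πI² = 765·8/255·1/136 = 3/17
take √, sign -1: I = -0.11850352
No selection rule forces the value: the integral is nonzero (none).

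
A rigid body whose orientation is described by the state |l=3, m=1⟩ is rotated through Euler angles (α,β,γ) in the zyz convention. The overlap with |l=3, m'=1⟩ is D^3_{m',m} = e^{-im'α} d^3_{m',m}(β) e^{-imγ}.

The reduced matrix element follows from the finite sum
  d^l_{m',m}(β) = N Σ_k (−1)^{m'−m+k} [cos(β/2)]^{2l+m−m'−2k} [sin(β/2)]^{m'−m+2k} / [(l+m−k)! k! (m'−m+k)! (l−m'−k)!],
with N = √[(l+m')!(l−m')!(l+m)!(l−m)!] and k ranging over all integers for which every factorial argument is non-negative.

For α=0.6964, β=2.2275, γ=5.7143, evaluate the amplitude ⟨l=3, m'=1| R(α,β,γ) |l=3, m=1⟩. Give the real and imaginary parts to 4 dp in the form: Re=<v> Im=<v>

Re=0.5165 Im=-0.0662

D^3_{1,1}(0.6964,2.2275,5.7143) = e^{-i·1·0.6964}·d^3_{1,1}(2.2275)·e^{-i·1·5.7143}. Compute d first:
With c≡cos(β/2)=0.441300 and s≡sin(β/2)=0.897360, N=[24·2·24·2]^{1/2}=48.000000
k∈{0,1,2} keeps every argument non-negative
  k=0: (−1)^0·48.0000/(48)·0.4413^6·0.8974^0 = +0.007386
  k=1: (−1)^1·48.0000/(6)·0.4413^4·0.8974^2 = -0.244319
  k=2: (−1)^2·48.0000/(8)·0.4413^2·0.8974^4 = +0.757678
d^3_{1,1}(2.2275) = +0.007386 -0.244319 +0.757678 = +0.520745
Phases: e^{-i·(1)·0.6964}=+0.767156-0.641460i, e^{-i·(1)·5.7143}=+0.842502+0.538693i ⇒ D=+0.516517-0.066223i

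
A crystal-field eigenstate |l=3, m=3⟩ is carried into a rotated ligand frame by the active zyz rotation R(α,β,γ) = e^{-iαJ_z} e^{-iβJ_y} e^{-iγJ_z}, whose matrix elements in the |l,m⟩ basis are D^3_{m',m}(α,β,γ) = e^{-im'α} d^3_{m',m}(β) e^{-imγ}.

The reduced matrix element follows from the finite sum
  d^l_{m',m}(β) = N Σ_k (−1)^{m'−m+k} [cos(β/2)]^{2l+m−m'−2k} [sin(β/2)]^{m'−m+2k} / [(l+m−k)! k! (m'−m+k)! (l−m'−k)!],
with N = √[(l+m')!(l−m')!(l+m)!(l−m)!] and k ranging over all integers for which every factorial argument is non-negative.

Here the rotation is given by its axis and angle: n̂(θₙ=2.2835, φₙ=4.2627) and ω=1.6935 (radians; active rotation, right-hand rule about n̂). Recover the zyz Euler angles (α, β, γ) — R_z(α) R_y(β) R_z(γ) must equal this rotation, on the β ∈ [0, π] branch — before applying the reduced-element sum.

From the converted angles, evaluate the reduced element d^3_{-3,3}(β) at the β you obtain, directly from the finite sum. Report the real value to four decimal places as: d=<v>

Axis–angle → zyz. n̂ = (sinθₙcosφₙ, sinθₙsinφₙ, cosθₙ) = (-0.328882, -0.681378, -0.653882), ω = 1.6935.
R = I cosω + sinω [n̂]ₓ + (1−cosω) n̂n̂ᵀ gives
  R = [-0.000994, +0.900486, -0.434884; -0.397445, +0.398705, +0.826482; +0.917626, +0.173664, +0.357497]
β = atan2(√(R₁₃²+R₂₃²), R₃₃) = 1.205210; α = atan2(R₂₃, R₁₃) mod 2π = 2.055173; γ = atan2(R₃₂, −R₃₁) mod 2π = 2.954551
d^3_{-3,3}(β=1.2052) via the finite sum:
With c≡cos(β/2)=0.823862 and s≡sin(β/2)=0.566790, N=[1·720·720·1]^{1/2}=720.000000
The bounds max(0,m−m')=6 and min(l+m,l−m')=6 give 1 term
  k=6: (−1)^0·720.0000/(720)·0.8239^0·0.5668^6 = +0.033154
d^3_{-3,3}(1.2052) = +0.033154

d=0.0332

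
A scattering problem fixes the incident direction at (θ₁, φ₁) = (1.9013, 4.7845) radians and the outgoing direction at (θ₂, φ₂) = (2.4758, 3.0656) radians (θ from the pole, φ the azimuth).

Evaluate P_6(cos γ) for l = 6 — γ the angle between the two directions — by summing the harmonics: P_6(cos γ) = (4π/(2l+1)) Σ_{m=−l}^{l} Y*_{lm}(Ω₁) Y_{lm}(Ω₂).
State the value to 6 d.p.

-0.140797

Summing Y*_{l m}(θ₁,φ₁)·Y_{l m}(θ₂,φ₂) over m ∈ [−6, 6]; prefactor 4π/(2·6+1) = 0.966644:
  m=-6: (-0.314088-0.145062i) × (+0.024089+0.011814i) = -0.005852-0.007205i  (running Σ = -0.005852-0.007205i)
  m=-5: (-0.145062+0.384742i) × (+0.109892+0.043887i) = -0.032826+0.035913i  (running Σ = -0.038679+0.028709i)
  m=-4: (+0.043380+0.012872i) × (+0.287572+0.090209i) = +0.011314+0.007615i  (running Σ = -0.027365+0.036323i)
  m=-3: (-0.070714+0.321760i) × (+0.447254+0.103768i) = -0.065015+0.136571i  (running Σ = -0.092380+0.172894i)
  m=-2: (+0.152731+0.022181i) × (+0.305869+0.046849i) = +0.045676+0.013940i  (running Σ = -0.046704+0.186834i)
  m=-1: (-0.020105+0.278319i) × (-0.185866-0.014152i) = +0.007675-0.051446i  (running Σ = -0.039028+0.135388i)
  m=0: (+0.180159-0.000000i) × (-0.375219+0.000000i) = -0.067599+0.000000i  (running Σ = -0.106627+0.135388i)
  m=1: (+0.020105+0.278319i) × (+0.185866-0.014152i) = +0.007675+0.051446i  (running Σ = -0.098952+0.186834i)
  m=2: (+0.152731-0.022181i) × (+0.305869-0.046849i) = +0.045676-0.013940i  (running Σ = -0.053276+0.172894i)
  m=3: (+0.070714+0.321760i) × (-0.447254+0.103768i) = -0.065015-0.136571i  (running Σ = -0.118291+0.036323i)
  m=4: (+0.043380-0.012872i) × (+0.287572-0.090209i) = +0.011314-0.007615i  (running Σ = -0.106977+0.028709i)
  m=5: (+0.145062+0.384742i) × (-0.109892+0.043887i) = -0.032826-0.035913i  (running Σ = -0.139804-0.007205i)
  m=6: (-0.314088+0.145062i) × (+0.024089-0.011814i) = -0.005852+0.007205i  (running Σ = -0.145656+0.000000i)
Accumulated sum -0.145656+0.000000i; after 4π/(2l+1) scaling, -0.140797+0.000000i ⇒ P_6 = -0.140797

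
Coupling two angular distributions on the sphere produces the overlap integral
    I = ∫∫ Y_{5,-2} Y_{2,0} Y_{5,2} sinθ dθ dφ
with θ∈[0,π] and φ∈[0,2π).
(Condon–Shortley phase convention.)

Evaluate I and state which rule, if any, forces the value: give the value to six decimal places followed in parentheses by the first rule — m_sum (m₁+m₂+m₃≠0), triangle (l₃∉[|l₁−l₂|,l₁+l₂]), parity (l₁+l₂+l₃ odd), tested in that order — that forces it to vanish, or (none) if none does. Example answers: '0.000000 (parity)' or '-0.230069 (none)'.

0.097044 (none)

Checks pass: Σm=0; 12 even; l₃=5∈[3,7].
(2·5+1)(2·2+1)(2·5+1) = 605
Δ: 2! 8! 2! / 13! → 1/38610
sum: t=0:+1/2880 t=1:−1/576 t=2:+1/2880 = -1/960
3j²(5 2 5; 0 0 0) = Δ·Π!·Σ² = 10/429  (sign +1)
sum: t=0:+1/20160 t=1:−1/1440 t=2:+1/2880 = -1/3360
3j²(5 2 5; -2 0 2) = Δ·Π!·Σ² = 6/715  (sign +1)
combine: 4πI² = 605·10/429·6/715 = 20/169
take √, sign +1: I = 0.09704356
No selection rule forces the value: the integral is nonzero (none).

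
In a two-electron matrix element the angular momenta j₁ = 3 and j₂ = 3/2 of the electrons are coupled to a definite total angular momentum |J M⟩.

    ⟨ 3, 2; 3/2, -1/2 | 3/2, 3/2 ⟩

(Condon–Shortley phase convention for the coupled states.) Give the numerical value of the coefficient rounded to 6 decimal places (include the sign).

-0.534522

triangle: 3!·3!·0!/7! = 36/5040
(j±m)!: 5!·1!·1!·2!·3!·0! = 1440
prefactor² = (2J+1)·Δ·N² = 288/7
  k=1: −1/(1!·2!·0!·0!·3!·0!) = -1/12
Σ = -1/12  ⇒  CG² = 288/7·(-1/12)² = 2/7
CG = −√(2/7) = -0.534522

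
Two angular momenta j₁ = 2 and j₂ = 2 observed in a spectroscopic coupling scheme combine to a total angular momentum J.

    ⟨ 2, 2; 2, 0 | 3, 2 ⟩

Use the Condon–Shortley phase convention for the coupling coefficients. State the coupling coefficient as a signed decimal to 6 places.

+√(1/2) ≈ +0.707107

√[7·1!3!3!/8! · 4!0!2!2!5!1!] = √(72)
  +(−1)^0/∏(0,1,0,2,3,1)! = 1/12  (running 1/12)
⟨..|..⟩ = √(72)·(1/12) = +0.707107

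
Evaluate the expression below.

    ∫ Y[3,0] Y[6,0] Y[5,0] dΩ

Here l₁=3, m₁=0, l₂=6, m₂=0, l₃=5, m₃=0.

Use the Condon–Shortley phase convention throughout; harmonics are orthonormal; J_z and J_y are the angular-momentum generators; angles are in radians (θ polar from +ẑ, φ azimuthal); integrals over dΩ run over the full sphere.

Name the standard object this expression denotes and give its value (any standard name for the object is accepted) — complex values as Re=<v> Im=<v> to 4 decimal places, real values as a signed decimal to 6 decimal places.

Gaunt coefficient, +0.145631

This is a Gaunt coefficient — the integral of a triple product of spherical harmonics over the sphere.
Checks pass: Σm=0; 14 even; l₃=5∈[3,9].
(2·3+1)(2·6+1)(2·5+1) = 1001
Δ: 4! 2! 8! / 15! → 1/675675
sum: t=1:−1/8640 t=2:+1/2304 t=3:−1/8640 = 7/34560
3j²(3 6 5; 0 0 0) = Δ·Π!·Σ² = 7/429  (sign -1)
(m-triple is (0,0,0) — same symbol as above.)
combine: 4πI² = 1001·7/429·7/429 = 343/1287
take √, sign +1: I = 0.14563067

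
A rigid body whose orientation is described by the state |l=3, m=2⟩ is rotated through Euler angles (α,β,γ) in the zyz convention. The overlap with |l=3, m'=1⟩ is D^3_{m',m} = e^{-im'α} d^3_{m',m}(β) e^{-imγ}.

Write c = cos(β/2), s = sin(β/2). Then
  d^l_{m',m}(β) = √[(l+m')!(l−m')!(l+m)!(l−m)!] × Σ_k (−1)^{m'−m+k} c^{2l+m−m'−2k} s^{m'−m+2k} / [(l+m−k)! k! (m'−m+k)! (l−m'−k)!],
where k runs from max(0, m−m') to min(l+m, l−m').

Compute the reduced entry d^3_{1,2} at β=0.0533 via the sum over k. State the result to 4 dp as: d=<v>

d=0.0840

d^3_{1,2}(β=0.0533) via the finite sum:
Half-angle: c=0.999645, s=0.026647. N=√(24·2·120·1)=75.894664
k∈{1,2} keeps every argument non-negative
  k=1: (−1)^0·75.8947/(24)·0.9996^5·0.0266^1 = +0.084115
  k=2: (−1)^1·75.8947/(12)·0.9996^3·0.0266^3 = -0.000120
d^3_{1,2}(0.0533) = +0.084115 -0.000120 = +0.083996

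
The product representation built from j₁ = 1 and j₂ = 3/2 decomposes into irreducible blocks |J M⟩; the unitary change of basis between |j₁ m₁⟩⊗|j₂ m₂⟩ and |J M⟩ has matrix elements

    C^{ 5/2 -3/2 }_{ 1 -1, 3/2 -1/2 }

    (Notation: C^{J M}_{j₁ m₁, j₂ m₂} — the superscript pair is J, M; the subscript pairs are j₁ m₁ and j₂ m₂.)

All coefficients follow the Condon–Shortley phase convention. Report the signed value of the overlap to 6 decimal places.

+√(3/5) ≈ +0.774597

j₁+j₂−J=0  J+j₁−j₂=2  J−j₁+j₂=3  j₁+j₂+J+1=6
(j₁±m₁, j₂±m₂, J±M) = (0,2,1,2,1,4)
P² = 48/5
sum k=0..0:
  [0] +1/4 = 1/4
S = 1/4
C² = P²·S² = 3/5 ; C = +0.774597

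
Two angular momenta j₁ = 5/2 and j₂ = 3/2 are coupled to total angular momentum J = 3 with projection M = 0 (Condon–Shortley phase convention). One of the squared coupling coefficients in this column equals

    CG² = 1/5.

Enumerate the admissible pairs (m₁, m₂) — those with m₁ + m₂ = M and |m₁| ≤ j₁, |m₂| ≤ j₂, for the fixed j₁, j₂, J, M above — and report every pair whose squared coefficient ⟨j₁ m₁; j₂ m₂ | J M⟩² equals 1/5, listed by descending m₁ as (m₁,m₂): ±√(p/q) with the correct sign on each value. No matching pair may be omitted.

(1/2,-1/2): +√(1/5); (-1/2,1/2): −√(1/5)

Admissible pairs with m₁+m₂ = M = 0: (-3/2,3/2), (-1/2,1/2), (1/2,-1/2), (3/2,-3/2)
  (m₁,m₂)=(3/2,-3/2): CG² = 3/10, CG = +√(3/10)
  (m₁,m₂)=(1/2,-1/2): CG² = 1/5, CG = +√(1/5)   ← matches the target
  (m₁,m₂)=(-1/2,1/2): CG² = 1/5, CG = −√(1/5)   ← matches the target
  (m₁,m₂)=(-3/2,3/2): CG² = 3/10, CG = −√(3/10)
Pairs with CG² = 1/5: (1/2,-1/2): +√(1/5); (-1/2,1/2): −√(1/5)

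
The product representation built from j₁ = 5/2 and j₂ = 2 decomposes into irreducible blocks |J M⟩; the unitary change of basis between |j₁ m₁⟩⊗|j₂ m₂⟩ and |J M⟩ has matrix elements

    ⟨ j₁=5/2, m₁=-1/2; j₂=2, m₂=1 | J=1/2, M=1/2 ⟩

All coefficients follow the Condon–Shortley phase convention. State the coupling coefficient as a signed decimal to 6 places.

-0.365148  (= −√(2/15))

j₁+j₂−J=4  J+j₁−j₂=1  J−j₁+j₂=0  j₁+j₂+J+1=6
(j₁±m₁, j₂±m₂, J±M) = (2,3,3,1,1,0)
P² = 24/5
sum k=3..3:
  [3] −1/6 = -1/6
S = -1/6
C² = P²·S² = 2/15 ; C = -0.365148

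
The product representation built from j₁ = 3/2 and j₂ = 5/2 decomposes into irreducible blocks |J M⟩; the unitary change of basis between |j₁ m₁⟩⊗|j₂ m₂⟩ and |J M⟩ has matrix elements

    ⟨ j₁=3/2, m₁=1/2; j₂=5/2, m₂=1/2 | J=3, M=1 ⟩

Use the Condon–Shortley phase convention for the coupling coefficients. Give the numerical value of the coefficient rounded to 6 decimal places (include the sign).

j₁+j₂−J=1  J+j₁−j₂=2  J−j₁+j₂=4  j₁+j₂+J+1=8
(j₁±m₁, j₂±m₂, J±M) = (2,1,3,2,4,2)
P² = 48/5
sum k=0..1:
  [0] +1/6 = 1/6
  [1] −1/8 = -1/8
S = 1/24
C² = P²·S² = 1/60 ; C = +0.129099

+√(1/60) ≈ +0.129099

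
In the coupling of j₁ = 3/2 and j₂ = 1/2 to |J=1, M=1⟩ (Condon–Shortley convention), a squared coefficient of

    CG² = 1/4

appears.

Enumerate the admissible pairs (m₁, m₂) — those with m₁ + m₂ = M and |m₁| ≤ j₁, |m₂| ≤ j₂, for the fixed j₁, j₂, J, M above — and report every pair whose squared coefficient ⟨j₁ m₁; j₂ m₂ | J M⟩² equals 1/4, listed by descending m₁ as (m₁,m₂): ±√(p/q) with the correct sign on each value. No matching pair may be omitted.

(1/2,1/2): −√(1/4)

Admissible pairs with m₁+m₂ = M = 1: (1/2,1/2), (3/2,-1/2)
  (m₁,m₂)=(3/2,-1/2): CG² = 3/4, CG = +√(3/4)
  (m₁,m₂)=(1/2,1/2): CG² = 1/4, CG = −√(1/4)   ← matches the target
Pairs with CG² = 1/4: (1/2,1/2): −√(1/4)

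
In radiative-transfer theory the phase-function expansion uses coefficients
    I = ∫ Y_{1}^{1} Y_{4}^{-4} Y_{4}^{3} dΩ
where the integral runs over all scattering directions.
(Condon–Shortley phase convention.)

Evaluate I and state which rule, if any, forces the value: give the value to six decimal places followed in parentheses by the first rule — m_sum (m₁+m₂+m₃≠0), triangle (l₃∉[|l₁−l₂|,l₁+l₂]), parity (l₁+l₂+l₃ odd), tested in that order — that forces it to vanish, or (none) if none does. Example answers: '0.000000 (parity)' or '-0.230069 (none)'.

L=9 odd ⇒ parity kills the (l;000) factor ⇒ I = 0

0.000000 (parity)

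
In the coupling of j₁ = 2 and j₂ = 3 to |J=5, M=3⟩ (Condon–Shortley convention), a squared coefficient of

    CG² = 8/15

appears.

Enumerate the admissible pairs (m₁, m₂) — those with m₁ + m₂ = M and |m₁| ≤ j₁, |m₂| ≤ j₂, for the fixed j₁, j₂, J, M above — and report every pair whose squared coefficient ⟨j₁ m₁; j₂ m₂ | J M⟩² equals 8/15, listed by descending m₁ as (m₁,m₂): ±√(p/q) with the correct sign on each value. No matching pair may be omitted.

(1,2): +√(8/15)

Admissible pairs with m₁+m₂ = M = 3: (0,3), (1,2), (2,1)
  (m₁,m₂)=(2,1): CG² = 1/3, CG = +√(1/3)
  (m₁,m₂)=(1,2): CG² = 8/15, CG = +√(8/15)   ← matches the target
  (m₁,m₂)=(0,3): CG² = 2/15, CG = +√(2/15)
Pairs with CG² = 8/15: (1,2): +√(8/15)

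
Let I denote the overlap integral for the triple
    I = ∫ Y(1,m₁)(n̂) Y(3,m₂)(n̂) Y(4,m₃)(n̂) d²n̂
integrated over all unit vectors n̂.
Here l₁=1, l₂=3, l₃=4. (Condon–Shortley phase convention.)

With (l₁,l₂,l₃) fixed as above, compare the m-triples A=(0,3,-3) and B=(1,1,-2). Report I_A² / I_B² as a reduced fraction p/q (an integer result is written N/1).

Shared (l₁,l₂,l₃)=(1,3,4): N and (l;000)² cancel in I_A²/I_B².
A: Δ = 0!·2!·6!/9! = 1/252; Racah Σ t=0..0: t=0:+1/720 = 1/720; ⇒ 3j(1 3 4; 0 3 -3)² = 1/36, sgn -1
B: Δ = 0!·2!·6!/9! = 1/252; Racah Σ t=0..0: t=0:+1/96 = 1/96; ⇒ 3j(1 3 4; 1 1 -2)² = 5/84, sgn +1
I_A²/I_B² = (1/36)/(5/84) = 7/15

7/15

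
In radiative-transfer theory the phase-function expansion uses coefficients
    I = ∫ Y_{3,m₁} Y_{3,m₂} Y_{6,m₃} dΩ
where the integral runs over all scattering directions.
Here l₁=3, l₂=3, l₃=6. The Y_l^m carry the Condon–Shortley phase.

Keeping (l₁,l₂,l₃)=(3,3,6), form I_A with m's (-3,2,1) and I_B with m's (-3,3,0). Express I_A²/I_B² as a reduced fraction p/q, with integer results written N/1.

Shared (l₁,l₂,l₃)=(3,3,6): N and (l;000)² cancel in I_A²/I_B².
A: Δ = 0!·6!·6!/13! = 1/12012; Racah Σ t=0..0: t=0:+1/86400 = 1/86400; ⇒ 3j(3 3 6; -3 2 1)² = 1/1716, sgn -1
B: Δ = 0!·6!·6!/13! = 1/12012; Racah Σ t=0..0: t=0:+1/518400 = 1/518400; ⇒ 3j(3 3 6; -3 3 0)² = 1/12012, sgn +1
I_A²/I_B² = (1/1716)/(1/12012) = 7/1

7/1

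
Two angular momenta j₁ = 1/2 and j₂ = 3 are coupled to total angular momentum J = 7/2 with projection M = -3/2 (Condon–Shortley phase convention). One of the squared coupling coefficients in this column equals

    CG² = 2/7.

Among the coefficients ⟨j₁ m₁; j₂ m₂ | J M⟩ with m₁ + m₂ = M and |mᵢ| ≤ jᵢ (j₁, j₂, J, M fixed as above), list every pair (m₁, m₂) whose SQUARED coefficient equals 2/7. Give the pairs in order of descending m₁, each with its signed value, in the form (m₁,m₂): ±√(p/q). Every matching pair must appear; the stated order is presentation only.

(1/2,-2): +√(2/7)

Admissible pairs with m₁+m₂ = M = -3/2: (-1/2,-1), (1/2,-2)
  (m₁,m₂)=(1/2,-2): CG² = 2/7, CG = +√(2/7)   ← matches the target
  (m₁,m₂)=(-1/2,-1): CG² = 5/7, CG = +√(5/7)
Pairs with CG² = 2/7: (1/2,-2): +√(2/7)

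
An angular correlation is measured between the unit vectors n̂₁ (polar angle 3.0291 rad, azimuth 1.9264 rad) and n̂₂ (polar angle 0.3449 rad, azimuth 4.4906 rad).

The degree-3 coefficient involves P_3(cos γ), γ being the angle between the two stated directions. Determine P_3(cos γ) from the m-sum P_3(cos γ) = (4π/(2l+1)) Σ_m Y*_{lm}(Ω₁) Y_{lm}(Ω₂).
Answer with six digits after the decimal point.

-0.809868

Term-by-term m-sum for l=3 (normalisation 4π/7 = 1.795196):
  term(m=-3) = 0.00000 - 0.00001j   from Y*(Ω₁)=0.00052 - 0.00029j, Y(Ω₂)=0.00996 - 0.01269j
  term(m=-2) = -0.00057 - 0.00129j   from Y*(Ω₁)=0.00969 + 0.00835j, Y(Ω₂)=-0.09931 - 0.04719j
  term(m=-1) = -0.04483 - 0.02921j   from Y*(Ω₁)=-0.04973 + 0.13389j, Y(Ω₂)=-0.08241 + 0.36544j
  term(m=+0) = -0.36033 + 0.00000j   from Y*(Ω₁)=-0.71827 + 0.00000j, Y(Ω₂)=0.50167 + 0.00000j
  term(m=+1) = -0.04483 + 0.02921j   from Y*(Ω₁)=0.04973 + 0.13389j, Y(Ω₂)=0.08241 + 0.36544j
  term(m=+2) = -0.00057 + 0.00129j   from Y*(Ω₁)=0.00969 - 0.00835j, Y(Ω₂)=-0.09931 + 0.04719j
  term(m=+3) = 0.00000 + 0.00001j   from Y*(Ω₁)=-0.00052 - 0.00029j, Y(Ω₂)=-0.00996 - 0.01269j
Total Σ_m = -0.45113 + 0.00000j. Multiply by 1.795196: -0.80987 + 0.00000j. P_3(cos γ) = -0.809868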